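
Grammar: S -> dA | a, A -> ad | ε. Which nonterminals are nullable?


A nonterminal is nullable iff some alternative derives ε (directly, or every symbol in it is nullable)
Nullable: {A}


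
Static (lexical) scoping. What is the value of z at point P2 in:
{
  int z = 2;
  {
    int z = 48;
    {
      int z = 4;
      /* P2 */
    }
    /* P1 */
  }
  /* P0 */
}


z declared in the same block as P2
z = 4


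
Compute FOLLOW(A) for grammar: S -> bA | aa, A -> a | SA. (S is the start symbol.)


$ ∈ FOLLOW(S). For each A -> αBβ: add FIRST(β)\{ε} to FOLLOW(B); if β nullable, add FOLLOW(A).
FOLLOW(A) = {$, a, b}


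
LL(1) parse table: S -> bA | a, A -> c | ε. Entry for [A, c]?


For [A, c]: 'c' ∈ FIRST(c)
Entry: A -> c


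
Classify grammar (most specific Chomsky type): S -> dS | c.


Right-linear: every RHS is a terminal or a terminal followed by one nonterminal
Classification: Type 3 (Regular)


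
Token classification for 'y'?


Pattern: letter/underscore followed by alphanumerics, not a keyword
Type: IDENTIFIER


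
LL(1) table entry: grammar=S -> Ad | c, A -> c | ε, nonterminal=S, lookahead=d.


For [S, d]: 'd' ∈ FIRST(Ad)
Entry: S -> Ad


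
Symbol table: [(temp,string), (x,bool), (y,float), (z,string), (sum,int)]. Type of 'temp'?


Lookup 'temp' → type string


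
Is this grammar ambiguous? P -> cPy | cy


balanced c^n…y^n: each string has a unique parse
Unambiguous


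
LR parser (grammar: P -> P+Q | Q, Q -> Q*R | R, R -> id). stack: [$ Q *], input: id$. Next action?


no handle; shift 'id'
Action: shift


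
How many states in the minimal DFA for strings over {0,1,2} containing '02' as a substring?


KMP-style automaton: 2 progress states + 1 absorbing accept = 3
Minimal DFA: 3 states


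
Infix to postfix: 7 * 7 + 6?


Left to right (same or higher precedence on left)
Postfix: 7 7 * 6 +


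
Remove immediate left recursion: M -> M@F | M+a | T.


Left-recursive alternatives: M@F, M+a; non-recursive: T
Introduce M': M -> TM', M' -> @FM' | +aM' | ε


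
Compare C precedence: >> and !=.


'>>' is shift (level 8); '!=' is equality (level 6)
Higher level binds tighter
'>>' has higher precedence than '!='


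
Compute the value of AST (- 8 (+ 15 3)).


Evaluate inner: (+ 15 3) = 18
Evaluate root: (- 8 18) = -10
Result: -10


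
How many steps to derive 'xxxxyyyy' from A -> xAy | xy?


Derivation: A => xAy => xxAyy => xxxAyyy => xxxxyyyy
Steps: 4


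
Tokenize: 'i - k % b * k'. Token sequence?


Scan left to right, longest-match per lexeme
Tokens: ID(i), OP(-), ID(k), OP(%), ID(b), OP(*), ID(k)


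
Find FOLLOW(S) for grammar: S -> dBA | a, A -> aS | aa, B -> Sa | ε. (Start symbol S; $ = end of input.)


$ ∈ FOLLOW(S). For each A -> αBβ: add FIRST(β)\{ε} to FOLLOW(B); if β nullable, add FOLLOW(A).
FOLLOW(S) = {$, a}


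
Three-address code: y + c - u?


Break into single-operator statements:
t1 = y + c
t2 = t1 - u


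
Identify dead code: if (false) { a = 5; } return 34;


condition is constant false, so the whole block is unreachable
Dead: 'if (false) { a = 5; }'


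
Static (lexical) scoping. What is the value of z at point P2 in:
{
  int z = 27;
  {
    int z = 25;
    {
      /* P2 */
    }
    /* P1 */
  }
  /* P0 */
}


P2's block does not declare z; resolves to the enclosing declaration at depth 1
z = 25


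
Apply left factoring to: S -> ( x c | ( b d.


Common prefix: '('
Factored: S -> ( S', S' -> x c | b d


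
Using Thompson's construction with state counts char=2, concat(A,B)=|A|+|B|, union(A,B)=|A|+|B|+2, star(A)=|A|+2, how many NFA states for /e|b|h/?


Syntax tree has 3 char leaf(s), 2 union(s), 0 star(s)
chars contribute 3×2 = 6; each union adds +2; each star adds +2
Total: 6 + 4 + 0 = 10 states


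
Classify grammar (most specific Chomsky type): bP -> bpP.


LHS has context (more than one symbol) and |LHS| ≤ |RHS|
Classification: Type 1 (Context-Sensitive)


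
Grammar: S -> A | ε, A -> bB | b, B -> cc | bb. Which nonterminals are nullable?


A nonterminal is nullable iff some alternative derives ε (directly, or every symbol in it is nullable)
Nullable: {S}


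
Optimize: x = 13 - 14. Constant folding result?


13 - 14 = -1 at compile time
Optimized: x = -1


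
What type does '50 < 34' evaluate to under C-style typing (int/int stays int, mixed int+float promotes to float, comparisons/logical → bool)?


Operand types: int < int
Rule: comparison yields bool
Result type: bool


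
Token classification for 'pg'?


Pattern: letter/underscore followed by alphanumerics, not a keyword
Type: IDENTIFIER


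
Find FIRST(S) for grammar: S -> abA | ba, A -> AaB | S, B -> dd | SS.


Per alternative of S: FIRST(abA) = {a}; FIRST(ba) = {b}
FIRST(S) = {a, b}


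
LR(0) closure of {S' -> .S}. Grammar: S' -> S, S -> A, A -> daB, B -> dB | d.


Start: S' -> .S
For each item with dot before a nonterminal B, add B -> .γ for every B-production
Closure: [S' -> .S, S -> .A, A -> .daB]


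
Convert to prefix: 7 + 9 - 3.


left-to-right (same/higher precedence on left): tree is (- (+ 7 9) 3)
Prefix: - + 7 9 3


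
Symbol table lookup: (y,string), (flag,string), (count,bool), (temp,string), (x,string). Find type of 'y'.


Lookup 'y' → type string


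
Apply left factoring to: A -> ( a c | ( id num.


Common prefix: '('
Factored: A -> ( A', A' -> a c | id num


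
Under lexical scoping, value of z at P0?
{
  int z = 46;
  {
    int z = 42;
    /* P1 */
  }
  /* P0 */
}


z declared in the same block as P0
z = 46


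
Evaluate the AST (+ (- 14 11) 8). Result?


Evaluate inner: (- 14 11) = 3
Evaluate root: (+ 3 8) = 11
Result: 11


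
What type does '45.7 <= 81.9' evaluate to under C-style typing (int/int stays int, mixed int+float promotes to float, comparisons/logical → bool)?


Operand types: float <= float
Rule: comparison yields bool
Result type: bool


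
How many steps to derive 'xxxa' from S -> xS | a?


Derivation: S => xS => xxS => xxxS => xxxa
Steps: 4


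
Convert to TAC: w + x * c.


Break into single-operator statements:
t1 = x * c
t2 = w + t1


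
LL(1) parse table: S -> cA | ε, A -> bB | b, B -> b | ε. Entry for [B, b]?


For [B, b]: 'b' ∈ FIRST(b)
Entry: B -> b


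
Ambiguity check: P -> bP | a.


right-linear, alternatives start with distinct terminals 'b' vs 'a': unique leftmost derivation
Unambiguous


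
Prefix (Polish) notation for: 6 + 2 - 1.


left-to-right (same/higher precedence on left): tree is (- (+ 6 2) 1)
Prefix: - + 6 2 1


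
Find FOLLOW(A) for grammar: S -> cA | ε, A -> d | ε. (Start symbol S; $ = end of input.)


$ ∈ FOLLOW(S). For each A -> αBβ: add FIRST(β)\{ε} to FOLLOW(B); if β nullable, add FOLLOW(A).
FOLLOW(A) = {$}


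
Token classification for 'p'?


Pattern: letter/underscore followed by alphanumerics, not a keyword
Type: IDENTIFIER


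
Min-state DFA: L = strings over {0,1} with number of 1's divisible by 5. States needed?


Track (count of 1) mod 5: states 0..4, accept at 0
Minimal DFA: 5 states


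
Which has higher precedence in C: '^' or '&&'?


'^' is bitwise XOR (level 4); '&&' is logical AND (level 2)
Higher level binds tighter
'^' has higher precedence than '&&'


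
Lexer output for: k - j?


Scan left to right, longest-match per lexeme
Tokens: ID(k), OP(-), ID(j)


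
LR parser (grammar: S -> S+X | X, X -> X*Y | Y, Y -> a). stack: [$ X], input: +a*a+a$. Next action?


lookahead ∉ {*} so X won't extend; reduce S -> X
Action: reduce (S -> X)


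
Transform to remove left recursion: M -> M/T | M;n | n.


Left-recursive alternatives: M/T, M;n; non-recursive: n
Introduce M': M -> nM', M' -> /TM' | ;nM' | ε


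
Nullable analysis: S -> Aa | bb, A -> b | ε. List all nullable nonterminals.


A nonterminal is nullable iff some alternative derives ε (directly, or every symbol in it is nullable)
Nullable: {A}


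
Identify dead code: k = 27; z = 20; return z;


k is assigned but never read
Dead: 'k = 27'


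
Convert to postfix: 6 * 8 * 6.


Left to right (same or higher precedence on left)
Postfix: 6 8 * 6 *


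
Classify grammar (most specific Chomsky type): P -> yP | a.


Right-linear: every RHS is a terminal or a terminal followed by one nonterminal
Classification: Type 3 (Regular)


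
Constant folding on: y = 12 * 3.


12 * 3 = 36 at compile time
Optimized: y = 36


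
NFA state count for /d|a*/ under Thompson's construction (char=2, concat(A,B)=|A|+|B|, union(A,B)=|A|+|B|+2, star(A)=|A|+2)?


Syntax tree has 2 char leaf(s), 1 union(s), 1 star(s)
chars contribute 2×2 = 4; each union adds +2; each star adds +2
Total: 4 + 2 + 2 = 8 states


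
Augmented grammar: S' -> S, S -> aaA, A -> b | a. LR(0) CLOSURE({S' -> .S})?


Start: S' -> .S
For each item with dot before a nonterminal B, add B -> .γ for every B-production
Closure: [S' -> .S, S -> .aaA]


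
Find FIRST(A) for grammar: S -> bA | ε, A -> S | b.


Per alternative of A: FIRST(S) = {b, ε}; FIRST(b) = {b}
FIRST(A) = {b, ε}


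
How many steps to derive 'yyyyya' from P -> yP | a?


Derivation: P => yP => yyP => yyyP => yyyyP => yyyyyP => yyyyya
Steps: 6


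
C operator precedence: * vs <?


'*' is multiplicative (level 10); '<' is relational (level 7)
Higher level binds tighter
'*' has higher precedence than '<'


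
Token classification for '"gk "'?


Pattern: double-quoted sequence
Type: STRING_LITERAL


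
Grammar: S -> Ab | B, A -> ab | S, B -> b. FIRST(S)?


Per alternative of S: FIRST(Ab) = {a, b}; FIRST(B) = {b}
FIRST(S) = {a, b}


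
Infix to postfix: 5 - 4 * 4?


* has higher precedence, evaluate 4*4 first
Postfix: 5 4 4 * -


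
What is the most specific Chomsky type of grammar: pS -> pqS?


LHS has context (more than one symbol) and |LHS| ≤ |RHS|
Classification: Type 1 (Context-Sensitive)


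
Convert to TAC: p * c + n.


Break into single-operator statements:
t1 = p * c
t2 = t1 + n


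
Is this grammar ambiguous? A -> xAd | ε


balanced x^n…d^n: each string has a unique parse
Unambiguous


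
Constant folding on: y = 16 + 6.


16 + 6 = 22 at compile time
Optimized: y = 22


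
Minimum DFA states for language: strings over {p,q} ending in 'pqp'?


Track the longest suffix of input matching a prefix of 'pqp': 4 classes (prefixes of length 0..3)
Minimal DFA: 4 states


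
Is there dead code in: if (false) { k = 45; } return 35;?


condition is constant false, so the whole block is unreachable
Dead: 'if (false) { k = 45; }'


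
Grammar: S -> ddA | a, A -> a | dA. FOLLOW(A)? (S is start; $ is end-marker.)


$ ∈ FOLLOW(S). For each A -> αBβ: add FIRST(β)\{ε} to FOLLOW(B); if β nullable, add FOLLOW(A).
FOLLOW(A) = {$}


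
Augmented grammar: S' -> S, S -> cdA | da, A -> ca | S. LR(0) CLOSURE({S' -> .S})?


Start: S' -> .S
For each item with dot before a nonterminal B, add B -> .γ for every B-production
Closure: [S' -> .S, S -> .cdA, S -> .da]


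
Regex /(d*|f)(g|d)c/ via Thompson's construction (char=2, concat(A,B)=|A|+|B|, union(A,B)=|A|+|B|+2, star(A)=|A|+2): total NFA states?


Syntax tree has 5 char leaf(s), 2 union(s), 1 star(s)
chars contribute 5×2 = 10; each union adds +2; each star adds +2
Total: 10 + 4 + 2 = 16 states


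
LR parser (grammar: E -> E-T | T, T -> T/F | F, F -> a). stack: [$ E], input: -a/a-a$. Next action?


shift '-' to continue E -> E-T
Action: shift


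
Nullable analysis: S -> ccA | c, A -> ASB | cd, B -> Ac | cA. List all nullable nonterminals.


A nonterminal is nullable iff some alternative derives ε (directly, or every symbol in it is nullable)
Nullable: {}


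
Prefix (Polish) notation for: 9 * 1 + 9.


left-to-right (same/higher precedence on left): tree is (+ (* 9 1) 9)
Prefix: + * 9 1 9


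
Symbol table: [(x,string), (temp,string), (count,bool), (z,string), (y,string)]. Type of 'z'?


Lookup 'z' → type string


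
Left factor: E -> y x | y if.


Common prefix: 'y'
Factored: E -> y E', E' -> x | if


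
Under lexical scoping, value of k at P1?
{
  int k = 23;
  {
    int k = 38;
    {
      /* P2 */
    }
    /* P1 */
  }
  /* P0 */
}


k declared in the same block as P1
k = 38


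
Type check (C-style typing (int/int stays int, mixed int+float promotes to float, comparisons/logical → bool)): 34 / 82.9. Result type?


Operand types: int / float
Rule: mixed int/float promotes to float; int/int stays int
Result type: float


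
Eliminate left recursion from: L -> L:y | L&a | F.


Left-recursive alternatives: L:y, L&a; non-recursive: F
Introduce L': L -> FL', L' -> :yL' | &aL' | ε


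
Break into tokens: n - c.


Scan left to right, longest-match per lexeme
Tokens: ID(n), OP(-), ID(c)


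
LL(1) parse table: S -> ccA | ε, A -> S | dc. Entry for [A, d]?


For [A, d]: 'd' ∈ FIRST(dc)
Entry: A -> dc


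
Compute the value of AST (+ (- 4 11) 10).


Evaluate inner: (- 4 11) = -7
Evaluate root: (+ -7 10) = 3
Result: 3


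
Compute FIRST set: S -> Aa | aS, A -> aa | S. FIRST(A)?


Per alternative of A: FIRST(aa) = {a}; FIRST(S) = {a}
FIRST(A) = {a}


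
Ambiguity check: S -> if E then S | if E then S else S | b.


dangling else: 'if E then if E then b else b' parses two ways
Ambiguous


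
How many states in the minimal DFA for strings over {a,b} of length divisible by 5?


Track length mod 5: states 0..4, accept at 0
Minimal DFA: 5 states


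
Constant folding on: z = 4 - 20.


4 - 20 = -16 at compile time
Optimized: z = -16


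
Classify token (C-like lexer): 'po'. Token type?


Pattern: letter/underscore followed by alphanumerics, not a keyword
Type: IDENTIFIER


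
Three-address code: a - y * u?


Break into single-operator statements:
t1 = y * u
t2 = a - t1


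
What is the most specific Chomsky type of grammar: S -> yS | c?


Right-linear: every RHS is a terminal or a terminal followed by one nonterminal
Classification: Type 3 (Regular)


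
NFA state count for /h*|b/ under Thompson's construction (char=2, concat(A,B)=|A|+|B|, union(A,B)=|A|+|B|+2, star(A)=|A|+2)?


Syntax tree has 2 char leaf(s), 1 union(s), 1 star(s)
chars contribute 2×2 = 4; each union adds +2; each star adds +2
Total: 4 + 2 + 2 = 8 states


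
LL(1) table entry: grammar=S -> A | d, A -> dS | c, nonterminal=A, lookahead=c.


For [A, c]: 'c' ∈ FIRST(c)
Entry: A -> c


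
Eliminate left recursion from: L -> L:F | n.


Left-recursive alternatives: L:F; non-recursive: n
Introduce L': L -> nL', L' -> :FL' | ε


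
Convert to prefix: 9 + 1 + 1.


left-to-right (same/higher precedence on left): tree is (+ (+ 9 1) 1)
Prefix: + + 9 1 1


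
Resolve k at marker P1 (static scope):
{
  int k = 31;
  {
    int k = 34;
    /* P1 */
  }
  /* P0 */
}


k declared in the same block as P1
k = 34


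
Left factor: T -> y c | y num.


Common prefix: 'y'
Factored: T -> y T', T' -> c | num


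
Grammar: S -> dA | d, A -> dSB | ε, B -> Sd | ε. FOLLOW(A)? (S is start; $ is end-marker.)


$ ∈ FOLLOW(S). For each A -> αBβ: add FIRST(β)\{ε} to FOLLOW(B); if β nullable, add FOLLOW(A).
FOLLOW(A) = {$, d}


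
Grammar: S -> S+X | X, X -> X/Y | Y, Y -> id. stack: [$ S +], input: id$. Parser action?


no handle ('S+' is not any RHS); shift 'id'
Action: shift


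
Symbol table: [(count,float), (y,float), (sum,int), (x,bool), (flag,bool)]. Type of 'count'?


Lookup 'count' → type float


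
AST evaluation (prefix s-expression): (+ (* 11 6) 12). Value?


Evaluate inner: (* 11 6) = 66
Evaluate root: (+ 66 12) = 78
Result: 78


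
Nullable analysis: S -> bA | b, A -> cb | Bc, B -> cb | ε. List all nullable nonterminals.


A nonterminal is nullable iff some alternative derives ε (directly, or every symbol in it is nullable)
Nullable: {B}


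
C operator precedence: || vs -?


'-' is additive (level 9); '||' is logical OR (level 1)
Higher level binds tighter
'-' has higher precedence than '||'


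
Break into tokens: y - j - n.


Scan left to right, longest-match per lexeme
Tokens: ID(y), OP(-), ID(j), OP(-), ID(n)


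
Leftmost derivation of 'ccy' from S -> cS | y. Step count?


Derivation: S => cS => ccS => ccy
Steps: 3


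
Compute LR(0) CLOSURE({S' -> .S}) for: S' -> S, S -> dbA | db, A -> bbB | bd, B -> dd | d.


Start: S' -> .S
For each item with dot before a nonterminal B, add B -> .γ for every B-production
Closure: [S' -> .S, S -> .dbA, S -> .db]


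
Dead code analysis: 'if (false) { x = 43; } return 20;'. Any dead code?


condition is constant false, so the whole block is unreachable
Dead: 'if (false) { x = 43; }'


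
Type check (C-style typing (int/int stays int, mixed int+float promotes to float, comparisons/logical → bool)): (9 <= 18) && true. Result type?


Operand types: bool && bool
Rule: logical operators take bool operands and yield bool
Result type: bool


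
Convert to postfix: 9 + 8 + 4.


Left to right (same or higher precedence on left)
Postfix: 9 8 + 4 +


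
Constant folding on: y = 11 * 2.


11 * 2 = 22 at compile time
Optimized: y = 22


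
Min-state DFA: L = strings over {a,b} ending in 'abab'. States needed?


Track the longest suffix of input matching a prefix of 'abab': 5 classes (prefixes of length 0..4)
Minimal DFA: 5 states


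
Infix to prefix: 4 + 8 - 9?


left-to-right (same/higher precedence on left): tree is (- (+ 4 8) 9)
Prefix: - + 4 8 9


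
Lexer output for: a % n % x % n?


Scan left to right, longest-match per lexeme
Tokens: ID(a), OP(%), ID(n), OP(%), ID(x), OP(%), ID(n)


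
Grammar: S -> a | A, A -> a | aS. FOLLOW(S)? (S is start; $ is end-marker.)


$ ∈ FOLLOW(S). For each A -> αBβ: add FIRST(β)\{ε} to FOLLOW(B); if β nullable, add FOLLOW(A).
FOLLOW(S) = {$}


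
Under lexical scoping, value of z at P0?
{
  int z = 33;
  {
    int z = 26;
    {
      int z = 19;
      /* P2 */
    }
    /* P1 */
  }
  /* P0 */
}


z declared in the same block as P0
z = 33


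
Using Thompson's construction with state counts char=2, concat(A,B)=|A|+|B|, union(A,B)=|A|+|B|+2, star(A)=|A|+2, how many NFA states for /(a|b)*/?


Syntax tree has 2 char leaf(s), 1 union(s), 1 star(s)
chars contribute 2×2 = 4; each union adds +2; each star adds +2
Total: 4 + 2 + 2 = 8 states


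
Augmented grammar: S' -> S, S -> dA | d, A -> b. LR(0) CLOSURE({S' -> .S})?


Start: S' -> .S
For each item with dot before a nonterminal B, add B -> .γ for every B-production
Closure: [S' -> .S, S -> .dA, S -> .d]


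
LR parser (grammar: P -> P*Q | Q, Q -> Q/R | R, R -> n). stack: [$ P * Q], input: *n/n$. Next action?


handle 'P*Q' on top; lookahead ∈ FOLLOW(P) = {*, $}
Action: reduce (P -> P*Q)


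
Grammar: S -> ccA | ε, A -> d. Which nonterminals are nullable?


A nonterminal is nullable iff some alternative derives ε (directly, or every symbol in it is nullable)
Nullable: {S}


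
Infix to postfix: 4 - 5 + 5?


Left to right (same or higher precedence on left)
Postfix: 4 5 - 5 +


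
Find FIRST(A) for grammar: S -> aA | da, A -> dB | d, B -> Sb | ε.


Per alternative of A: FIRST(dB) = {d}; FIRST(d) = {d}
FIRST(A) = {d}


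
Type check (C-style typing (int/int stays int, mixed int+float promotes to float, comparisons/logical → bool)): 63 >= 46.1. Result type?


Operand types: int >= float
Rule: comparison yields bool
Result type: bool


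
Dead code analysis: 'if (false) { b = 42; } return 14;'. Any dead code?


condition is constant false, so the whole block is unreachable
Dead: 'if (false) { b = 42; }'


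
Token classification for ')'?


Pattern: delimiter/punctuation
Type: PUNCTUATION


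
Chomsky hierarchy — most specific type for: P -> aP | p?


Right-linear: every RHS is a terminal or a terminal followed by one nonterminal
Classification: Type 3 (Regular)


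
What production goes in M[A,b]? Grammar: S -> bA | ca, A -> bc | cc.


For [A, b]: 'b' ∈ FIRST(bc)
Entry: A -> bc


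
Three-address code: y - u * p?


Break into single-operator statements:
t1 = u * p
t2 = y - t1


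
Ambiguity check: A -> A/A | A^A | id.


'id/id^id' has two parse trees (no precedence encoded between / and ^)
Ambiguous


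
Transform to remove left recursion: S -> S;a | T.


Left-recursive alternatives: S;a; non-recursive: T
Introduce S': S -> TS', S' -> ;aS' | ε


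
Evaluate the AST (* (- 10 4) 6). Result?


Evaluate inner: (- 10 4) = 6
Evaluate root: (* 6 6) = 36
Result: 36


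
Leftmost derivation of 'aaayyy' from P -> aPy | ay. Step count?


Derivation: P => aPy => aaPyy => aaayyy
Steps: 3


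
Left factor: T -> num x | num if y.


Common prefix: 'num'
Factored: T -> num T', T' -> x | if y


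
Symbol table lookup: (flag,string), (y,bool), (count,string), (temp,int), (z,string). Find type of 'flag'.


Lookup 'flag' → type string


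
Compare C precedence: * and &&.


'*' is multiplicative (level 10); '&&' is logical AND (level 2)
Higher level binds tighter
'*' has higher precedence than '&&'


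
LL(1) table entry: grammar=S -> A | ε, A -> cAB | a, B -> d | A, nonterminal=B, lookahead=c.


For [B, c]: 'c' ∈ FIRST(A)
Entry: B -> A


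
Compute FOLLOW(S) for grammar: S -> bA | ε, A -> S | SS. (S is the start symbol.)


$ ∈ FOLLOW(S). For each A -> αBβ: add FIRST(β)\{ε} to FOLLOW(B); if β nullable, add FOLLOW(A).
FOLLOW(S) = {$, b}


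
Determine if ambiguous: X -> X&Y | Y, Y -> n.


precedence layered via separate nonterminal Y: deterministic
Unambiguous


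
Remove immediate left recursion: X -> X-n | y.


Left-recursive alternatives: X-n; non-recursive: y
Introduce X': X -> yX', X' -> -nX' | ε


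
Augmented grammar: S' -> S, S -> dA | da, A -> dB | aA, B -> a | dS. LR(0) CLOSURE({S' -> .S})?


Start: S' -> .S
For each item with dot before a nonterminal B, add B -> .γ for every B-production
Closure: [S' -> .S, S -> .dA, S -> .da]


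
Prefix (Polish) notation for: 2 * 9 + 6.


left-to-right (same/higher precedence on left): tree is (+ (* 2 9) 6)
Prefix: + * 2 9 6


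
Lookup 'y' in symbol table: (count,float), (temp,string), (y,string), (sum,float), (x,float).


Lookup 'y' → type string


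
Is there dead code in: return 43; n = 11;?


statement follows a return and is unreachable
Dead: 'n = 11'


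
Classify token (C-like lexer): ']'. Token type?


Pattern: delimiter/punctuation
Type: PUNCTUATION


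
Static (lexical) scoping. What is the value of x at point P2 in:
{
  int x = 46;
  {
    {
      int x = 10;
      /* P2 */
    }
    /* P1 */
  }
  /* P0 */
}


x declared in the same block as P2
x = 10


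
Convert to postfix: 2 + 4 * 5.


* has higher precedence, evaluate 4*5 first
Postfix: 2 4 5 * +


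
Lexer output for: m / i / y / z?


Scan left to right, longest-match per lexeme
Tokens: ID(m), OP(/), ID(i), OP(/), ID(y), OP(/), ID(z)


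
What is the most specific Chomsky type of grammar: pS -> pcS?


LHS has context (more than one symbol) and |LHS| ≤ |RHS|
Classification: Type 1 (Context-Sensitive)


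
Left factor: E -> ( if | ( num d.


Common prefix: '('
Factored: E -> ( E', E' -> if | num d


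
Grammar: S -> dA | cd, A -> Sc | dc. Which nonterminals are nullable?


A nonterminal is nullable iff some alternative derives ε (directly, or every symbol in it is nullable)
Nullable: {}


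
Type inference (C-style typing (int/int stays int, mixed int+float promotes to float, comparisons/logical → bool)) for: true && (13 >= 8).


Operand types: bool && bool
Rule: logical operators take bool operands and yield bool
Result type: bool


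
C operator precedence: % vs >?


'%' is multiplicative (level 10); '>' is relational (level 7)
Higher level binds tighter
'%' has higher precedence than '>'


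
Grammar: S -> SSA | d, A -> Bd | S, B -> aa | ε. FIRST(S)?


Per alternative of S: FIRST(SSA) = {d}; FIRST(d) = {d}
FIRST(S) = {d}


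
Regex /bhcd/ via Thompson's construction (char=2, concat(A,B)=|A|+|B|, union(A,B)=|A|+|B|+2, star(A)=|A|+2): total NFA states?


Syntax tree has 4 char leaf(s), 0 union(s), 0 star(s)
chars contribute 4×2 = 8; each union adds +2; each star adds +2
Total: 8 + 0 + 0 = 8 states


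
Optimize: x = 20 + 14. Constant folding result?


20 + 14 = 34 at compile time
Optimized: x = 34


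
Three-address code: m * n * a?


Break into single-operator statements:
t1 = m * n
t2 = t1 * a


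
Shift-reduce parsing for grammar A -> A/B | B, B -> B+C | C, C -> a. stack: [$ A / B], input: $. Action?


handle 'A/B' on top; lookahead ∈ FOLLOW(A) = {/, $}
Action: reduce (A -> A/B)


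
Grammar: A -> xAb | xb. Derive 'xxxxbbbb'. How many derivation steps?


Derivation: A => xAb => xxAbb => xxxAbbb => xxxxbbbb
Steps: 4


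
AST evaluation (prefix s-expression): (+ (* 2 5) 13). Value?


Evaluate inner: (* 2 5) = 10
Evaluate root: (+ 10 13) = 23
Result: 23


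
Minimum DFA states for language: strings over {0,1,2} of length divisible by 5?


Track length mod 5: states 0..4, accept at 0
Minimal DFA: 5 states


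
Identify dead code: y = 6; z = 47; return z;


y is assigned but never read
Dead: 'y = 6'


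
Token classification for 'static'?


Pattern: reserved word
Type: KEYWORD


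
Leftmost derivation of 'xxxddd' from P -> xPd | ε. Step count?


Derivation: P => xPd => xxPdd => xxxPddd => xxxddd
Steps: 4


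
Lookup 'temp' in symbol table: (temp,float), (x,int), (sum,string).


Lookup 'temp' → type float


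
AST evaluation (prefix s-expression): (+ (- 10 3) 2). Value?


Evaluate inner: (- 10 3) = 7
Evaluate root: (+ 7 2) = 9
Result: 9


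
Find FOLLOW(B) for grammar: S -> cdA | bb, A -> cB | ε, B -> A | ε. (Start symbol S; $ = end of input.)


$ ∈ FOLLOW(S). For each A -> αBβ: add FIRST(β)\{ε} to FOLLOW(B); if β nullable, add FOLLOW(A).
FOLLOW(B) = {$}


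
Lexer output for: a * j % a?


Scan left to right, longest-match per lexeme
Tokens: ID(a), OP(*), ID(j), OP(%), ID(a)


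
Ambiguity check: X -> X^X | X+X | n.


'n^n+n' has two parse trees (no precedence encoded between ^ and +)
Ambiguous


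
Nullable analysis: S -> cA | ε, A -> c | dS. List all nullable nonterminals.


A nonterminal is nullable iff some alternative derives ε (directly, or every symbol in it is nullable)
Nullable: {S}


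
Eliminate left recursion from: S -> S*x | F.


Left-recursive alternatives: S*x; non-recursive: F
Introduce S': S -> FS', S' -> *xS' | ε


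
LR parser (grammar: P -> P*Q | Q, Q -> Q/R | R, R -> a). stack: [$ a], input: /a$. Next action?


'a' on top is the handle for R -> a
Action: reduce (R -> a)


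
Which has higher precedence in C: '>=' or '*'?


'*' is multiplicative (level 10); '>=' is relational (level 7)
Higher level binds tighter
'*' has higher precedence than '>='


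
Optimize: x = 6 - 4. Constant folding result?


6 - 4 = 2 at compile time
Optimized: x = 2


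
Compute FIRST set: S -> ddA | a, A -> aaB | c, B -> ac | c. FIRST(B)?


Per alternative of B: FIRST(ac) = {a}; FIRST(c) = {c}
FIRST(B) = {a, c}


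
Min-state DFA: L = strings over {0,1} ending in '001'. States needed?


Track the longest suffix of input matching a prefix of '001': 4 classes (prefixes of length 0..3)
Minimal DFA: 4 states


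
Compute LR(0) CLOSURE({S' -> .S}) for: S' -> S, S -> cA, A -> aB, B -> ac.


Start: S' -> .S
For each item with dot before a nonterminal B, add B -> .γ for every B-production
Closure: [S' -> .S, S -> .cA]


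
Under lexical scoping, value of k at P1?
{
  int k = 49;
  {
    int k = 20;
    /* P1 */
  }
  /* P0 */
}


k declared in the same block as P1
k = 20


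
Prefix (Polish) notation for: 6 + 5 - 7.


left-to-right (same/higher precedence on left): tree is (- (+ 6 5) 7)
Prefix: - + 6 5 7


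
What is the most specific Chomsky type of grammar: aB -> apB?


LHS has context (more than one symbol) and |LHS| ≤ |RHS|
Classification: Type 1 (Context-Sensitive)


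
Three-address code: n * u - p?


Break into single-operator statements:
t1 = n * u
t2 = t1 - p


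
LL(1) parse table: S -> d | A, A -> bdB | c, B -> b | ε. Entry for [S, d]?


For [S, d]: 'd' ∈ FIRST(d)
Entry: S -> d


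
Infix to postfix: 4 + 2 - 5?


Left to right (same or higher precedence on left)
Postfix: 4 2 + 5 -


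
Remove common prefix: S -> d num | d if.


Common prefix: 'd'
Factored: S -> d S', S' -> num | if


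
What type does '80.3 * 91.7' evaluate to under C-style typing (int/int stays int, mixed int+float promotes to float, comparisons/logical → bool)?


Operand types: float * float
Rule: mixed int/float promotes to float; int/int stays int
Result type: float


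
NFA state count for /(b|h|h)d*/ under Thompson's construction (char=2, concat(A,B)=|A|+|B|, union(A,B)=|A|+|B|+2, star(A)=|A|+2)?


Syntax tree has 4 char leaf(s), 2 union(s), 1 star(s)
chars contribute 4×2 = 8; each union adds +2; each star adds +2
Total: 8 + 4 + 2 = 14 states


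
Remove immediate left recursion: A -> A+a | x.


Left-recursive alternatives: A+a; non-recursive: x
Introduce A': A -> xA', A' -> +aA' | ε


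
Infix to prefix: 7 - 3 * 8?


'*' binds tighter: tree is (- 7 (* 3 8))
Prefix: - 7 * 3 8


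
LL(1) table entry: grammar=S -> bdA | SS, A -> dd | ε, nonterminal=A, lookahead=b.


For [A, b]: ε is nullable and 'b' ∈ FOLLOW(A)
Entry: A -> ε


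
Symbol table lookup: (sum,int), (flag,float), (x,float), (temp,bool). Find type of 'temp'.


Lookup 'temp' → type bool


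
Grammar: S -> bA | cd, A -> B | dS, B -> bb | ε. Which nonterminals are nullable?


A nonterminal is nullable iff some alternative derives ε (directly, or every symbol in it is nullable)
Nullable: {A, B}


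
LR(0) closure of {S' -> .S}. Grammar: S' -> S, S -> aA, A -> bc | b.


Start: S' -> .S
For each item with dot before a nonterminal B, add B -> .γ for every B-production
Closure: [S' -> .S, S -> .aA]


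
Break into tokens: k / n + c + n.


Scan left to right, longest-match per lexeme
Tokens: ID(k), OP(/), ID(n), OP(+), ID(c), OP(+), ID(n)


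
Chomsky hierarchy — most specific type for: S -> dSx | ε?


Single nonterminal LHS, but d^n x^n is not regular
Classification: Type 2 (Context-Free)


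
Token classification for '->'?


Pattern: operator symbol
Type: OPERATOR


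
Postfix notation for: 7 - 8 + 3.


Left to right (same or higher precedence on left)
Postfix: 7 8 - 3 +


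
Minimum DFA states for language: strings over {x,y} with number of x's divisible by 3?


Track (count of x) mod 3: states 0..2, accept at 0
Minimal DFA: 3 states


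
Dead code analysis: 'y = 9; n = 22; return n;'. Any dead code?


y is assigned but never read
Dead: 'y = 9'


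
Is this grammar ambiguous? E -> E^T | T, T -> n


precedence layered via separate nonterminal T: deterministic
Unambiguous


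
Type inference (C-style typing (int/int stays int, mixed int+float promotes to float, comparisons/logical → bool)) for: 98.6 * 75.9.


Operand types: float * float
Rule: mixed int/float promotes to float; int/int stays int
Result type: float


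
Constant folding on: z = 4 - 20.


4 - 20 = -16 at compile time
Optimized: z = -16


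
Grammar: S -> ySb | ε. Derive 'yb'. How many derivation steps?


Derivation: S => ySb => yb
Steps: 2


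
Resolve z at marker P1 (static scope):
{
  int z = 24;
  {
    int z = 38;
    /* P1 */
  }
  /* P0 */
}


z declared in the same block as P1
z = 38


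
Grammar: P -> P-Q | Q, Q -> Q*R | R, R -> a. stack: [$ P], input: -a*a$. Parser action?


shift '-' to continue P -> P-Q
Action: shift


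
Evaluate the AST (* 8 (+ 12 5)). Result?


Evaluate inner: (+ 12 5) = 17
Evaluate root: (* 8 17) = 136
Result: 136


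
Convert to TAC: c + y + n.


Break into single-operator statements:
t1 = c + y
t2 = t1 + n


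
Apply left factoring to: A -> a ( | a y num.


Common prefix: 'a'
Factored: A -> a A', A' -> ( | y num


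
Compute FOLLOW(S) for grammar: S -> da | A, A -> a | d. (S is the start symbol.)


$ ∈ FOLLOW(S). For each A -> αBβ: add FIRST(β)\{ε} to FOLLOW(B); if β nullable, add FOLLOW(A).
FOLLOW(S) = {$}


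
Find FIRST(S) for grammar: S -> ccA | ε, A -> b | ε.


Per alternative of S: FIRST(ccA) = {c}; FIRST(ε) = {ε}
FIRST(S) = {c, ε}


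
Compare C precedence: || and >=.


'>=' is relational (level 7); '||' is logical OR (level 1)
Higher level binds tighter
'>=' has higher precedence than '||'


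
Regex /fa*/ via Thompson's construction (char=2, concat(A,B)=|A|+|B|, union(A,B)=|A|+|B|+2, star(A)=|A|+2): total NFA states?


Syntax tree has 2 char leaf(s), 0 union(s), 1 star(s)
chars contribute 2×2 = 4; each union adds +2; each star adds +2
Total: 4 + 0 + 2 = 6 states


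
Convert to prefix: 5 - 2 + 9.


left-to-right (same/higher precedence on left): tree is (+ (- 5 2) 9)
Prefix: + - 5 2 9


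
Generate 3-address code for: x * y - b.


Break into single-operator statements:
t1 = x * y
t2 = t1 - b


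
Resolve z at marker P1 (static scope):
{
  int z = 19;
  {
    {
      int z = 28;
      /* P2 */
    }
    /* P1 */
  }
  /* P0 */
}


P1's block does not declare z; resolves to the enclosing declaration at depth 0
z = 19


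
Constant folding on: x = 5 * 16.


5 * 16 = 80 at compile time
Optimized: x = 80


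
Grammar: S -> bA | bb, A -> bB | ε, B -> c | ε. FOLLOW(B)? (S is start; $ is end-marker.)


$ ∈ FOLLOW(S). For each A -> αBβ: add FIRST(β)\{ε} to FOLLOW(B); if β nullable, add FOLLOW(A).
FOLLOW(B) = {$}


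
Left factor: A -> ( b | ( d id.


Common prefix: '('
Factored: A -> ( A', A' -> b | d id


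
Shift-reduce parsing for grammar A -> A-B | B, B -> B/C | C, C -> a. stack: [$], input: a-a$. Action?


no handle on stack; shift 'a'
Action: shift


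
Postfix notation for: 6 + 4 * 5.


* has higher precedence, evaluate 4*5 first
Postfix: 6 4 5 * +


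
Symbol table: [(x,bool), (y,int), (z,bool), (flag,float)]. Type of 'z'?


Lookup 'z' → type bool


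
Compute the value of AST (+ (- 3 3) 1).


Evaluate inner: (- 3 3) = 0
Evaluate root: (+ 0 1) = 1
Result: 1


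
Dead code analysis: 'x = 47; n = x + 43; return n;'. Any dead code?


x is read by n's definition; n is returned
No dead code


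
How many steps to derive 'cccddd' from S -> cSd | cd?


Derivation: S => cSd => ccSdd => cccddd
Steps: 3


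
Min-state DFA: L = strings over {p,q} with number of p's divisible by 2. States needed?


Track (count of p) mod 2: states 0..1, accept at 0
Minimal DFA: 2 states


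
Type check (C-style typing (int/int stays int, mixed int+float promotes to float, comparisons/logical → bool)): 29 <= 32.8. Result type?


Operand types: int <= float
Rule: comparison yields bool
Result type: bool


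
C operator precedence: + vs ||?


'+' is additive (level 9); '||' is logical OR (level 1)
Higher level binds tighter
'+' has higher precedence than '||'


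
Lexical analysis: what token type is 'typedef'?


Pattern: reserved word
Type: KEYWORD


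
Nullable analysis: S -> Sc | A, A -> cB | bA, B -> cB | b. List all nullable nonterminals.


A nonterminal is nullable iff some alternative derives ε (directly, or every symbol in it is nullable)
Nullable: {}


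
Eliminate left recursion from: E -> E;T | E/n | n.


Left-recursive alternatives: E;T, E/n; non-recursive: n
Introduce E': E -> nE', E' -> ;TE' | /nE' | ε


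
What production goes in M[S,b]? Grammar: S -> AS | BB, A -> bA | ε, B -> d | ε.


For [S, b]: 'b' ∈ FIRST(AS)
Entry: S -> AS


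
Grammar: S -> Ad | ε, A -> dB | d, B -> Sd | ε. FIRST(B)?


Per alternative of B: FIRST(Sd) = {d}; FIRST(ε) = {ε}
FIRST(B) = {d, ε}


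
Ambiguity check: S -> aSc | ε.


balanced a^n…c^n: each string has a unique parse
Unambiguous


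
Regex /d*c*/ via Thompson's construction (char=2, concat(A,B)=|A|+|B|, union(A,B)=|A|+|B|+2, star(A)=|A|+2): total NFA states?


Syntax tree has 2 char leaf(s), 0 union(s), 2 star(s)
chars contribute 2×2 = 4; each union adds +2; each star adds +2
Total: 4 + 0 + 4 = 8 states


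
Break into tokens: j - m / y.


Scan left to right, longest-match per lexeme
Tokens: ID(j), OP(-), ID(m), OP(/), ID(y)


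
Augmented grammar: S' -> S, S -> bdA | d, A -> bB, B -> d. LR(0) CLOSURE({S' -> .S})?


Start: S' -> .S
For each item with dot before a nonterminal B, add B -> .γ for every B-production
Closure: [S' -> .S, S -> .bdA, S -> .d]


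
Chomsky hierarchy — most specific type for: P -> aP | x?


Right-linear: every RHS is a terminal or a terminal followed by one nonterminal
Classification: Type 3 (Regular)


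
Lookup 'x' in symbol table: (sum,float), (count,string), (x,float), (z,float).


Lookup 'x' → type float


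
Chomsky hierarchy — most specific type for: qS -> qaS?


LHS has context (more than one symbol) and |LHS| ≤ |RHS|
Classification: Type 1 (Context-Sensitive)


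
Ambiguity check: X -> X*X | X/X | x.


'x*x/x' has two parse trees (no precedence encoded between * and /)
Ambiguous


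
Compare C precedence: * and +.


'*' is multiplicative (level 10); '+' is additive (level 9)
Higher level binds tighter
'*' has higher precedence than '+'


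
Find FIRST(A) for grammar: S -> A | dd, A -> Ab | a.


Per alternative of A: FIRST(Ab) = {a}; FIRST(a) = {a}
FIRST(A) = {a}


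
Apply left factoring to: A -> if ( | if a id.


Common prefix: 'if'
Factored: A -> if A', A' -> ( | a id


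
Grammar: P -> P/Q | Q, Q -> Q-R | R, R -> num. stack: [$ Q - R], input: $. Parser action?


handle 'Q-R' on top
Action: reduce (Q -> Q-R)


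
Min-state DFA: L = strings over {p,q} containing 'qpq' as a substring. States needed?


KMP-style automaton: 3 progress states + 1 absorbing accept = 4
Minimal DFA: 4 states


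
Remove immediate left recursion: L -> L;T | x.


Left-recursive alternatives: L;T; non-recursive: x
Introduce L': L -> xL', L' -> ;TL' | ε


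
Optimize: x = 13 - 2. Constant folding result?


13 - 2 = 11 at compile time
Optimized: x = 11


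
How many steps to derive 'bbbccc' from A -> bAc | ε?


Derivation: A => bAc => bbAcc => bbbAccc => bbbccc
Steps: 4


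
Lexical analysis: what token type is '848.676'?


Pattern: digits with a decimal point
Type: FLOAT_LITERAL


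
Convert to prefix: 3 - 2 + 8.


left-to-right (same/higher precedence on left): tree is (+ (- 3 2) 8)
Prefix: + - 3 2 8


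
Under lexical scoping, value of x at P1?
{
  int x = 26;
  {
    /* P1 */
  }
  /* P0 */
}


P1's block does not declare x; resolves to the enclosing declaration at depth 0
x = 26


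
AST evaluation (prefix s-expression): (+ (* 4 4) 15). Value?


Evaluate inner: (* 4 4) = 16
Evaluate root: (+ 16 15) = 31
Result: 31


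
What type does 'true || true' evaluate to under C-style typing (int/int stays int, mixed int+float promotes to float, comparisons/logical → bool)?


Operand types: bool || bool
Rule: logical operators take bool operands and yield bool
Result type: bool
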